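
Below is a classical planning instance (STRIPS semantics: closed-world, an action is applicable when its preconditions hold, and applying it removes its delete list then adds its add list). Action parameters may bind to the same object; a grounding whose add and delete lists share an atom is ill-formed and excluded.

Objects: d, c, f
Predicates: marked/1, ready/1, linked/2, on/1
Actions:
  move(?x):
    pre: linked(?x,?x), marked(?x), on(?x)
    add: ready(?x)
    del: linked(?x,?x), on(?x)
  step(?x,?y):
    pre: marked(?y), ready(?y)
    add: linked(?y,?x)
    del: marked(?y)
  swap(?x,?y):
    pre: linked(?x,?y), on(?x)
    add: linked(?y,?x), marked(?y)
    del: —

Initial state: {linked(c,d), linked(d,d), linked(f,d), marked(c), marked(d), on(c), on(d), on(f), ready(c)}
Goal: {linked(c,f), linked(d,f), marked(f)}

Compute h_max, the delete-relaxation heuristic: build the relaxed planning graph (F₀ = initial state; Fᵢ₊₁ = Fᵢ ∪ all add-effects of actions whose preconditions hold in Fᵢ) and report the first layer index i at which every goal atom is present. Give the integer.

F0 = init (9 atoms)
F1 = F0 ∪ {linked(c,c), linked(c,f), linked(d,c), linked(d,f), ready(d)}  (14 atoms)
F2 = F1 ∪ {linked(f,c), marked(f)}  (16 atoms)
goal ⊆ F2  ⇒  h_max = 2

2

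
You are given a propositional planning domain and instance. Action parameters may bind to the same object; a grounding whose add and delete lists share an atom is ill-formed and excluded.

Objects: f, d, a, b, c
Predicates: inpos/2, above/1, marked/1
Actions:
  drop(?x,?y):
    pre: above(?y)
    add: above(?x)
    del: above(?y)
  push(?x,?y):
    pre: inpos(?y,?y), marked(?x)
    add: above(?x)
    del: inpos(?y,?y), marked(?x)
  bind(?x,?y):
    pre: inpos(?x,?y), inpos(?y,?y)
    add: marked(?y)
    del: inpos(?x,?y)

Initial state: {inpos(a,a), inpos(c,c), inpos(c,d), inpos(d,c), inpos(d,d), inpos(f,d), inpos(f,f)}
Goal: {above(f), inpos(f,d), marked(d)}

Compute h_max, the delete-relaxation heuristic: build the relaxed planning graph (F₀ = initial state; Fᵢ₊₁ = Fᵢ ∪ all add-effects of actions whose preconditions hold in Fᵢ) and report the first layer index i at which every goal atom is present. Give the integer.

F0 = init (7 atoms)
F1 = F0 ∪ {marked(a), marked(c), marked(d), marked(f)}  (11 atoms)
F2 = F1 ∪ {above(a), above(c), above(d), above(f)}  (15 atoms)
goal ⊆ F2  ⇒  h_max = 2

2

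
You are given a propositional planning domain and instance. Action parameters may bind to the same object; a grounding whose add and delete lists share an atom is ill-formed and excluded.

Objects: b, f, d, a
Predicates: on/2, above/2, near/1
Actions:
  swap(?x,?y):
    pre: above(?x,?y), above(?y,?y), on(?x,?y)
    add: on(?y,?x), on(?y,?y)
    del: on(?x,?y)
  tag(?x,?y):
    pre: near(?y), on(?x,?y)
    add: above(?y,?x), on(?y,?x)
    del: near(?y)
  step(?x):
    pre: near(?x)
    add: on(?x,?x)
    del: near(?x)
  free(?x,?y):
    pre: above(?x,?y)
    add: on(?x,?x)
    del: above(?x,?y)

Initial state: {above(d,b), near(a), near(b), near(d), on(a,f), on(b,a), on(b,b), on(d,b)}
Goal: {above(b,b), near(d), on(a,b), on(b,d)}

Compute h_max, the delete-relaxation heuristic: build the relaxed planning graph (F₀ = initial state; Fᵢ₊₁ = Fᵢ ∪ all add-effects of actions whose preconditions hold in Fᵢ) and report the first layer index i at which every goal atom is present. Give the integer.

1

F0 = init (8 atoms)
F1 = F0 ∪ {above(a,b), above(b,b), above(b,d), on(a,a), on(a,b), on(b,d), on(d,d)}  (15 atoms)
goal ⊆ F1  ⇒  h_max = 1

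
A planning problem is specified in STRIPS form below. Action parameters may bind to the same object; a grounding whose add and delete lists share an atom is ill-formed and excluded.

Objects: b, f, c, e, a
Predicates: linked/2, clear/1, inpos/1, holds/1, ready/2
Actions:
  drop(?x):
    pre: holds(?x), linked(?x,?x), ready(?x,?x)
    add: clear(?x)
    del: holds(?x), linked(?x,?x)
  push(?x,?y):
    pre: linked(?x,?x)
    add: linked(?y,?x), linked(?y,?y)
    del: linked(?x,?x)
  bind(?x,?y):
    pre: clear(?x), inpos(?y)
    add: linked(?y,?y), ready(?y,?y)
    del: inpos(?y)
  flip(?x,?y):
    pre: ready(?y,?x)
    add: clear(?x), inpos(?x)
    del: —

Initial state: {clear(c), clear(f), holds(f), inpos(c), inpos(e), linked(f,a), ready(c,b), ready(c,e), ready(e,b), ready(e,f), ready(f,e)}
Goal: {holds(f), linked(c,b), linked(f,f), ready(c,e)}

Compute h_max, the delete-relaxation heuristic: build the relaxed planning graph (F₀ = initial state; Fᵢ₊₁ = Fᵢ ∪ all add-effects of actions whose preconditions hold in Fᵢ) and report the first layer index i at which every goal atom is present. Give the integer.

F0 = init (11 atoms)
F1 = F0 ∪ {clear(b), clear(e), inpos(b), inpos(f), linked(c,c), linked(e,e), ready(c,c), ready(e,e)}  (19 atoms)
F2 = F1 ∪ {linked(a,a), linked(a,c), linked(a,e), linked(b,b), linked(b,c), linked(b,e), linked(c,e), linked(e,c), linked(f,c), linked(f,e), linked(f,f), ready(b,b), ready(f,f)}  (32 atoms)
F3 = F2 ∪ {linked(a,b), linked(a,f), linked(b,a), linked(b,f), linked(c,a), linked(c,b), linked(c,f), linked(e,a), linked(e,b), linked(e,f), linked(f,b)}  (43 atoms)
goal ⊆ F3  ⇒  h_max = 3

3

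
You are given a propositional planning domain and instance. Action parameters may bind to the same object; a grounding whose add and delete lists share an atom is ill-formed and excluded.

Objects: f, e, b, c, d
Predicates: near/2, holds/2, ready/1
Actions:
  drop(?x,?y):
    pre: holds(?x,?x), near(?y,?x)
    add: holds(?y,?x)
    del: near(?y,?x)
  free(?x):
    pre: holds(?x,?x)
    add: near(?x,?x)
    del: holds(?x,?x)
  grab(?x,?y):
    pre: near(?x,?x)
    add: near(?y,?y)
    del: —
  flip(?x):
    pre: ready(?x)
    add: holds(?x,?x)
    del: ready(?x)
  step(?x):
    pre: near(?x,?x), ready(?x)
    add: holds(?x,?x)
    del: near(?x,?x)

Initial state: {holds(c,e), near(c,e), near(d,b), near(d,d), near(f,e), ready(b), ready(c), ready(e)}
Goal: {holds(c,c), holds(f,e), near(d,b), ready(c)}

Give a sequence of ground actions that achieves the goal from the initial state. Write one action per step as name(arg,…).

1. grab(d,c)  →  {holds(c,e), near(c,c), near(c,e), near(d,b), near(d,d), near(f,e), ready(b), ready(c), ready(e)}
2. flip(e)  →  {holds(c,e), holds(e,e), near(c,c), near(c,e), near(d,b), near(d,d), near(f,e), ready(b), ready(c)}
3. drop(e,f)  →  {holds(c,e), holds(e,e), holds(f,e), near(c,c), near(c,e), near(d,b), near(d,d), ready(b), ready(c)}
4. step(c)  →  {holds(c,c), holds(c,e), holds(e,e), holds(f,e), near(c,e), near(d,b), near(d,d), ready(b), ready(c)}

grab(d,c); flip(e); drop(e,f); step(c)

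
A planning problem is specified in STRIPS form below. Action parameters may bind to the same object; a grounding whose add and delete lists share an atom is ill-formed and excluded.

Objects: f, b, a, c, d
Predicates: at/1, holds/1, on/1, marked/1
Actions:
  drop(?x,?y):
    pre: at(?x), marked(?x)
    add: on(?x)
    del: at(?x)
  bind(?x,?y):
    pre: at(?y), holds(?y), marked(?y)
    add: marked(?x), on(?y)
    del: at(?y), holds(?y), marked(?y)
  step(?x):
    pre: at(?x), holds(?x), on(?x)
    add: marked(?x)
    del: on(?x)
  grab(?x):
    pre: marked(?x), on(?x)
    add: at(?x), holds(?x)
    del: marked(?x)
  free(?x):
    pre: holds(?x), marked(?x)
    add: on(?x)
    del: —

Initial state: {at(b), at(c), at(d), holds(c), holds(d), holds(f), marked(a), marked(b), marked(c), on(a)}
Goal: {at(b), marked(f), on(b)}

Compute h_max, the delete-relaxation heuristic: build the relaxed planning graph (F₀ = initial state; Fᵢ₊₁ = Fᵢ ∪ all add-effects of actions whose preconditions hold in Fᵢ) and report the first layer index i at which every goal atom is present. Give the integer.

1

F0 = init (10 atoms)
F1 = F0 ∪ {at(a), holds(a), marked(d), marked(f), on(b), on(c)}  (16 atoms)
goal ⊆ F1  ⇒  h_max = 1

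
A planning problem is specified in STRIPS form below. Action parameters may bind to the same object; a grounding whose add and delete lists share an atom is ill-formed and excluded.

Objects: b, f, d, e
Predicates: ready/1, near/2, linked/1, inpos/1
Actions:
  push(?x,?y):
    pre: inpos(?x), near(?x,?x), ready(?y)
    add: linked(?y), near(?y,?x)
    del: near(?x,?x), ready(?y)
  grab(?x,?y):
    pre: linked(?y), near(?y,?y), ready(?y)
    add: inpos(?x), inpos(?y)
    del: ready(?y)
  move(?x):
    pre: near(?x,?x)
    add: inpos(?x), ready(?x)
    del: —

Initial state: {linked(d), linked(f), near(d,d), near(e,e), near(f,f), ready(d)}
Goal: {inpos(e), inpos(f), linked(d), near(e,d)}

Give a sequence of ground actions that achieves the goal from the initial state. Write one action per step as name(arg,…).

1. grab(f,d)  →  {inpos(d), inpos(f), linked(d), linked(f), near(d,d), near(e,e), near(f,f)}
2. move(e)  →  {inpos(d), inpos(e), inpos(f), linked(d), linked(f), near(d,d), near(e,e), near(f,f), ready(e)}
3. push(d,e)  →  {inpos(d), inpos(e), inpos(f), linked(d), linked(e), linked(f), near(e,d), near(e,e), near(f,f)}

grab(f,d); move(e); push(d,e)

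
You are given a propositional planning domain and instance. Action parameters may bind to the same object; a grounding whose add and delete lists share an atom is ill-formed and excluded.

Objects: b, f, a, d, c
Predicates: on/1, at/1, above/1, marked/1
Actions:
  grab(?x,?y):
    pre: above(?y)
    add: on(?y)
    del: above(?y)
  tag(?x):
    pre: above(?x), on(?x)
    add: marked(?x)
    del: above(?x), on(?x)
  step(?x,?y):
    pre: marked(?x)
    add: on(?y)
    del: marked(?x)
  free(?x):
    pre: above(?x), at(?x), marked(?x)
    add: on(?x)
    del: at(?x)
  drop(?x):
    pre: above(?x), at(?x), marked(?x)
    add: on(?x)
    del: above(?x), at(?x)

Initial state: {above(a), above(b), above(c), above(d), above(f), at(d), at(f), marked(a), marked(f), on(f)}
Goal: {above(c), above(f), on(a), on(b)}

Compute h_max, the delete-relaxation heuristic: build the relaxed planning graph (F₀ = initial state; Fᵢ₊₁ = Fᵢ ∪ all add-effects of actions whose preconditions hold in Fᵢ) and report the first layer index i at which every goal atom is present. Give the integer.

1

F0 = init (10 atoms)
F1 = F0 ∪ {on(a), on(b), on(c), on(d)}  (14 atoms)
goal ⊆ F1  ⇒  h_max = 1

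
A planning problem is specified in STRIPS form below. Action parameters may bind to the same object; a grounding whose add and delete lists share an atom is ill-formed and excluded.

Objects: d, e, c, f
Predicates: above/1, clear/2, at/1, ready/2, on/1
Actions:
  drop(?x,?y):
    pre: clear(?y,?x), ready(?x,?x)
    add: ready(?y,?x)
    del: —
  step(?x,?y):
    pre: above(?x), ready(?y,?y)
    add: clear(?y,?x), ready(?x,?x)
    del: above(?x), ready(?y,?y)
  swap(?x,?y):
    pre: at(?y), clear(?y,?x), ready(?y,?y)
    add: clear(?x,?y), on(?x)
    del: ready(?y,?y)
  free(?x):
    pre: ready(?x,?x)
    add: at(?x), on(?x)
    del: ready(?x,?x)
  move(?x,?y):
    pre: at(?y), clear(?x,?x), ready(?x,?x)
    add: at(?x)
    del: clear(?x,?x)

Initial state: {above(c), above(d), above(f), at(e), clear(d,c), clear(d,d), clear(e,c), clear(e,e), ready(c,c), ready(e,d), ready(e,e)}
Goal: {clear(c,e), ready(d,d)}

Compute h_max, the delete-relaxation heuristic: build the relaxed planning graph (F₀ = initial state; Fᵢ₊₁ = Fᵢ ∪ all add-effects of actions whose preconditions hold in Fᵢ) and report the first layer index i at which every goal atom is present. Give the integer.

1

F0 = init (11 atoms)
F1 = F0 ∪ {at(c), clear(c,d), clear(c,e), clear(c,f), clear(e,d), clear(e,f), on(c), on(e), ready(d,c), ready(d,d), ready(e,c), ready(f,f)}  (23 atoms)
goal ⊆ F1  ⇒  h_max = 1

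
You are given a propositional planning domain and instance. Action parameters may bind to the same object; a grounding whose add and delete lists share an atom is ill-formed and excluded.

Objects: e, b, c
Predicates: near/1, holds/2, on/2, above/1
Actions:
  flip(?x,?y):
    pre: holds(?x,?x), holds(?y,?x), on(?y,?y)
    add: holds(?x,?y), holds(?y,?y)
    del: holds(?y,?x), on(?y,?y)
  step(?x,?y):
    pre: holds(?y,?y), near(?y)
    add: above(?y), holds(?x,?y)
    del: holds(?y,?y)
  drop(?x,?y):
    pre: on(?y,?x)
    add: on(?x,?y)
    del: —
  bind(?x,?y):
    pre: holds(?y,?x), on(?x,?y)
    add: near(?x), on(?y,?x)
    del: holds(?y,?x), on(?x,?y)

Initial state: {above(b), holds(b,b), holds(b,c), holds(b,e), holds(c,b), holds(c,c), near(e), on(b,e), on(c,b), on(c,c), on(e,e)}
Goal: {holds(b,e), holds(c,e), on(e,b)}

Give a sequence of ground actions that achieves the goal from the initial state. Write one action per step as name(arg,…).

1. drop(e,b)  →  {above(b), holds(b,b), holds(b,c), holds(b,e), holds(c,b), holds(c,c), near(e), on(b,e), on(c,b), on(c,c), on(e,b), on(e,e)}
2. bind(c,b)  →  {above(b), holds(b,b), holds(b,e), holds(c,b), holds(c,c), near(c), near(e), on(b,c), on(b,e), on(c,c), on(e,b), on(e,e)}
3. step(e,c)  →  {above(b), above(c), holds(b,b), holds(b,e), holds(c,b), holds(e,c), near(c), near(e), on(b,c), on(b,e), on(c,c), on(e,b), on(e,e)}
4. flip(b,c)  →  {above(b), above(c), holds(b,b), holds(b,c), holds(b,e), holds(c,c), holds(e,c), near(c), near(e), on(b,c), on(b,e), on(e,b), on(e,e)}
5. flip(c,e)  →  {above(b), above(c), holds(b,b), holds(b,c), holds(b,e), holds(c,c), holds(c,e), holds(e,e), near(c), near(e), on(b,c), on(b,e), on(e,b)}

drop(e,b); bind(c,b); step(e,c); flip(b,c); flip(c,e)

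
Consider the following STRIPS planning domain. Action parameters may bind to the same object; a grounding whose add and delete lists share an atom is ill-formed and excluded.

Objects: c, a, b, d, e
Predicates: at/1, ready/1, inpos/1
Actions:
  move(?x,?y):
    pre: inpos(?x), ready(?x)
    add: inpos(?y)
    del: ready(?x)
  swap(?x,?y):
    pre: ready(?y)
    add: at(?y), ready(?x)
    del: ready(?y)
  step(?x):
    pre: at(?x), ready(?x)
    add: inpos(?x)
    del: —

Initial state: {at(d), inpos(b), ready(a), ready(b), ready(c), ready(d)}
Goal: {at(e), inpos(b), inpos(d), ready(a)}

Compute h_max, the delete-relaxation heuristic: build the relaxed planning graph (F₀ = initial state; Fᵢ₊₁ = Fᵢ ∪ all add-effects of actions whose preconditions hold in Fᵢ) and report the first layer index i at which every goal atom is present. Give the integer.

F0 = init (6 atoms)
F1 = F0 ∪ {at(a), at(b), at(c), inpos(a), inpos(c), inpos(d), inpos(e), ready(e)}  (14 atoms)
F2 = F1 ∪ {at(e)}  (15 atoms)
goal ⊆ F2  ⇒  h_max = 2

2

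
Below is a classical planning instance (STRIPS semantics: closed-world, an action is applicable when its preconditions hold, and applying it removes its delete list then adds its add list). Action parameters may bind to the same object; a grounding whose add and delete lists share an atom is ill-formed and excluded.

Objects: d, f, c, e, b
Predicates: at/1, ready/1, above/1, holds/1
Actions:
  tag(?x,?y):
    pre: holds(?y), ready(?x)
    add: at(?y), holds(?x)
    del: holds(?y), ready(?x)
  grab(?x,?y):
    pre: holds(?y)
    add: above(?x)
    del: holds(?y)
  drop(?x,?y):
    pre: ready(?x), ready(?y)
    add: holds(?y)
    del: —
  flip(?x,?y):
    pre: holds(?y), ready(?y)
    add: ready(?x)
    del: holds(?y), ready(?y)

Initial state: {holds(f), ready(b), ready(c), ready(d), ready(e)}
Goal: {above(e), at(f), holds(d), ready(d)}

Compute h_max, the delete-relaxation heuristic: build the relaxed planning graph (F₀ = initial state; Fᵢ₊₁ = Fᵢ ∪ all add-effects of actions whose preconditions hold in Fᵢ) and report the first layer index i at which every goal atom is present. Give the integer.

1

F0 = init (5 atoms)
F1 = F0 ∪ {above(b), above(c), above(d), above(e), above(f), at(f), holds(b), holds(c), holds(d), holds(e)}  (15 atoms)
goal ⊆ F1  ⇒  h_max = 1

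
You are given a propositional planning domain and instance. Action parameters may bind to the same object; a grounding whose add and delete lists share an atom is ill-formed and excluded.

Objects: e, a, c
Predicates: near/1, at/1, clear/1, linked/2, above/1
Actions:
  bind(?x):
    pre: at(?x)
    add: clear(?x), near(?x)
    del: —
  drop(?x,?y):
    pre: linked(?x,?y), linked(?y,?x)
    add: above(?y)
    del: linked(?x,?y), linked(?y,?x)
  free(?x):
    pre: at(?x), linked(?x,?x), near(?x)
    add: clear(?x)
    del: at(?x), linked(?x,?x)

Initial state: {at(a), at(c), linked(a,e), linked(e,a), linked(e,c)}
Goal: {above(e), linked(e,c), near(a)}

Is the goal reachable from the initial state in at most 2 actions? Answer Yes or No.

1. bind(a)  →  {at(a), at(c), clear(a), linked(a,e), linked(e,a), linked(e,c), near(a)}
2. drop(a,e)  →  {above(e), at(a), at(c), clear(a), linked(e,c), near(a)}
optimal plan length = 2; 2 ≤ 2

Yes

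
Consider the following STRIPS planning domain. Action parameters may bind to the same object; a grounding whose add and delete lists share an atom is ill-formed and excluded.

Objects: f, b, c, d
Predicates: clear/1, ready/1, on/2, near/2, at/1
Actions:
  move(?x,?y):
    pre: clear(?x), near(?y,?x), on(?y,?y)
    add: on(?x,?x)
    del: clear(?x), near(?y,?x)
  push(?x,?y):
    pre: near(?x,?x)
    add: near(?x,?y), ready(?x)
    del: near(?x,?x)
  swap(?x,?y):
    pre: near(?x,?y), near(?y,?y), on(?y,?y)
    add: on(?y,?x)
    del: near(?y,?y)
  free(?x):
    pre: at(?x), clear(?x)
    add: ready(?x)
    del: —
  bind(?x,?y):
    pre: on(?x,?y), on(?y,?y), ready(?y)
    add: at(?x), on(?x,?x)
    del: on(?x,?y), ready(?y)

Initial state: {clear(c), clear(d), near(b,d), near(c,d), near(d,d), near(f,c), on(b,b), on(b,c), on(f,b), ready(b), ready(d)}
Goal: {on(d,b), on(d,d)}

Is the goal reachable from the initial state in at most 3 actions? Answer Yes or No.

1. bind(f,b)  →  {at(f), clear(c), clear(d), near(b,d), near(c,d), near(d,d), near(f,c), on(b,b), on(b,c), on(f,f), ready(d)}
2. move(c,f)  →  {at(f), clear(d), near(b,d), near(c,d), near(d,d), on(b,b), on(b,c), on(c,c), on(f,f), ready(d)}
3. move(d,c)  →  {at(f), near(b,d), near(d,d), on(b,b), on(b,c), on(c,c), on(d,d), on(f,f), ready(d)}
4. swap(b,d)  →  {at(f), near(b,d), on(b,b), on(b,c), on(c,c), on(d,b), on(d,d), on(f,f), ready(d)}
optimal plan length = 4; 4 > 3

No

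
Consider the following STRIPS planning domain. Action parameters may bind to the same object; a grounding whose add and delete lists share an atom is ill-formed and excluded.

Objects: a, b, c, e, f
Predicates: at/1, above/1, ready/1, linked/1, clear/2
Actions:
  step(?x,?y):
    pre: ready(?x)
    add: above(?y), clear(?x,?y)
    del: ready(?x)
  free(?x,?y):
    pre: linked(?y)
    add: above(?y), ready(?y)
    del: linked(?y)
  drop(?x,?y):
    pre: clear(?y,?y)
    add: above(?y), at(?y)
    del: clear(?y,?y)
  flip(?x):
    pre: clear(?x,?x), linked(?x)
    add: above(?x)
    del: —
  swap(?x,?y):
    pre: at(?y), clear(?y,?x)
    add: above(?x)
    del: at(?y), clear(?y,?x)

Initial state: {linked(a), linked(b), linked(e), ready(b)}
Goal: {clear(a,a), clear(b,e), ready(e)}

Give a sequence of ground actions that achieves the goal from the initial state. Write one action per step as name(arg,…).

step(b,e); free(a,a); step(a,a); free(a,e)

1. step(b,e)  →  {above(e), clear(b,e), linked(a), linked(b), linked(e)}
2. free(a,a)  →  {above(a), above(e), clear(b,e), linked(b), linked(e), ready(a)}
3. step(a,a)  →  {above(a), above(e), clear(a,a), clear(b,e), linked(b), linked(e)}
4. free(a,e)  →  {above(a), above(e), clear(a,a), clear(b,e), linked(b), ready(e)}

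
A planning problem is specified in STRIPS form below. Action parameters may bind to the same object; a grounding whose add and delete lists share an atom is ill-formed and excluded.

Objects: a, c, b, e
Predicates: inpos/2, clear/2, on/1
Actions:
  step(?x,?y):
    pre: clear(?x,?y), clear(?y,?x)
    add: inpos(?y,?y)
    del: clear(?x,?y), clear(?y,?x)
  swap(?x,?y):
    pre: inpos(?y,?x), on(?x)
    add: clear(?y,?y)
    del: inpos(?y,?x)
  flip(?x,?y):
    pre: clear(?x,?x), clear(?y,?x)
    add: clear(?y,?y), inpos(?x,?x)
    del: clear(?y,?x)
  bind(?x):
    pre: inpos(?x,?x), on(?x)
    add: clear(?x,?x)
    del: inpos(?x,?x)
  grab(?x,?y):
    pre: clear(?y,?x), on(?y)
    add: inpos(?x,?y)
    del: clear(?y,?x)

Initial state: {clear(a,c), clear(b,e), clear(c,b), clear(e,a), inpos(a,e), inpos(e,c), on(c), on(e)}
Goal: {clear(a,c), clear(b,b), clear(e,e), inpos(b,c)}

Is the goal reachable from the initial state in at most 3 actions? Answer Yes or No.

1. swap(c,e)  →  {clear(a,c), clear(b,e), clear(c,b), clear(e,a), clear(e,e), inpos(a,e), on(c), on(e)}
2. flip(e,b)  →  {clear(a,c), clear(b,b), clear(c,b), clear(e,a), clear(e,e), inpos(a,e), inpos(e,e), on(c), on(e)}
3. grab(b,c)  →  {clear(a,c), clear(b,b), clear(e,a), clear(e,e), inpos(a,e), inpos(b,c), inpos(e,e), on(c), on(e)}
optimal plan length = 3; 3 ≤ 3

Yes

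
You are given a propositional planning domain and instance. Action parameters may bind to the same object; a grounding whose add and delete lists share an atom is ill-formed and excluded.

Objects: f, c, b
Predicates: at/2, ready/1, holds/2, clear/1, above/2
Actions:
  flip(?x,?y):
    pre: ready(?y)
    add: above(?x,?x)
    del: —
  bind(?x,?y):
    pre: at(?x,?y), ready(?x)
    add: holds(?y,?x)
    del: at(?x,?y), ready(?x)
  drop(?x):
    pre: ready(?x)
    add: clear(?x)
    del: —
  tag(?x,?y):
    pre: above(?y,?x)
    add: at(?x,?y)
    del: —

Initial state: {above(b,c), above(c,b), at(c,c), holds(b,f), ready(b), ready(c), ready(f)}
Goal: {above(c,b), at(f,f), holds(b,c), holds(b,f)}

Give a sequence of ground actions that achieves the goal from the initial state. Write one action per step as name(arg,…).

flip(f,f); tag(f,f); tag(c,b); bind(c,b)

1. flip(f,f)  →  {above(b,c), above(c,b), above(f,f), at(c,c), holds(b,f), ready(b), ready(c), ready(f)}
2. tag(f,f)  →  {above(b,c), above(c,b), above(f,f), at(c,c), at(f,f), holds(b,f), ready(b), ready(c), ready(f)}
3. tag(c,b)  →  {above(b,c), above(c,b), above(f,f), at(c,b), at(c,c), at(f,f), holds(b,f), ready(b), ready(c), ready(f)}
4. bind(c,b)  →  {above(b,c), above(c,b), above(f,f), at(c,c), at(f,f), holds(b,c), holds(b,f), ready(b), ready(f)}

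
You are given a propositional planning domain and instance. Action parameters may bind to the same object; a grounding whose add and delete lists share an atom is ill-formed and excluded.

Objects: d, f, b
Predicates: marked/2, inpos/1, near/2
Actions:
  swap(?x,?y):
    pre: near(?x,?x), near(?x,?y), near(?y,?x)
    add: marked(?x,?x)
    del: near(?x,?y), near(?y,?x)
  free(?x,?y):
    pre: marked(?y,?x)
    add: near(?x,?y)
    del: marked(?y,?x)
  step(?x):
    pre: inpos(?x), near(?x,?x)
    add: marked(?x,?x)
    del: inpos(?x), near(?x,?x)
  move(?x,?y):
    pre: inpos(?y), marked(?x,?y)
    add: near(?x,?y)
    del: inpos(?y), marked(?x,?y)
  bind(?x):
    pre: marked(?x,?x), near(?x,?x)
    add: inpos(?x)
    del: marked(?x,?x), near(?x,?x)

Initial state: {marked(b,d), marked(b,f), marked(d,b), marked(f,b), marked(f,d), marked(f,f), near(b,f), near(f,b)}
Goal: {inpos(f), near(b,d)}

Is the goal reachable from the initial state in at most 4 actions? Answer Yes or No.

1. free(f,f)  →  {marked(b,d), marked(b,f), marked(d,b), marked(f,b), marked(f,d), near(b,f), near(f,b), near(f,f)}
2. swap(f,b)  →  {marked(b,d), marked(b,f), marked(d,b), marked(f,b), marked(f,d), marked(f,f), near(f,f)}
3. free(b,d)  →  {marked(b,d), marked(b,f), marked(f,b), marked(f,d), marked(f,f), near(b,d), near(f,f)}
4. bind(f)  →  {inpos(f), marked(b,d), marked(b,f), marked(f,b), marked(f,d), near(b,d)}
optimal plan length = 4; 4 ≤ 4

Yes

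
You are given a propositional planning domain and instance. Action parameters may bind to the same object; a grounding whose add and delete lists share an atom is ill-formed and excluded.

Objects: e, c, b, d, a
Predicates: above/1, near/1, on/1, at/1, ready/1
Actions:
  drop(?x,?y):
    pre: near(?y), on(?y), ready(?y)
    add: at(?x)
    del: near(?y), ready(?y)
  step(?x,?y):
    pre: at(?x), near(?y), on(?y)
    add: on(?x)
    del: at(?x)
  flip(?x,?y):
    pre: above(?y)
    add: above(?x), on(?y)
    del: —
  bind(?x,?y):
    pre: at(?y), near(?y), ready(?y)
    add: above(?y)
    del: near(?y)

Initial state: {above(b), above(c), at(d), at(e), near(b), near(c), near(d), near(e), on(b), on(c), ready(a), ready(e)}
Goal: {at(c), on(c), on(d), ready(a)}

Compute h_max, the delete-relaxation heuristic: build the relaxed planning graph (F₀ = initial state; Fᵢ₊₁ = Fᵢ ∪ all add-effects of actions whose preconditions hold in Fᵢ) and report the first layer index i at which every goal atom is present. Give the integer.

F0 = init (12 atoms)
F1 = F0 ∪ {above(a), above(d), above(e), on(d), on(e)}  (17 atoms)
F2 = F1 ∪ {at(a), at(b), at(c), on(a)}  (21 atoms)
goal ⊆ F2  ⇒  h_max = 2

2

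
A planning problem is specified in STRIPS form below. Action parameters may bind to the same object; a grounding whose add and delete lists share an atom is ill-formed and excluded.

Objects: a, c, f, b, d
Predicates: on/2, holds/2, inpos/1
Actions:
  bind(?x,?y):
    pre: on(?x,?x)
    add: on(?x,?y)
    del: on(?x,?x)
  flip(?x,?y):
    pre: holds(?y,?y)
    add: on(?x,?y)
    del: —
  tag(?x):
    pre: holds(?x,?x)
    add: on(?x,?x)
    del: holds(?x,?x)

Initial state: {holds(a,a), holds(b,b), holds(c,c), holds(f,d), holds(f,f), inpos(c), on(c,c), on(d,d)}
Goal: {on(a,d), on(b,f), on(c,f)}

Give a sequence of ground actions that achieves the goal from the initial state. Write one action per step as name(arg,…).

bind(c,f); flip(a,a); bind(a,d); flip(b,f)

1. bind(c,f)  →  {holds(a,a), holds(b,b), holds(c,c), holds(f,d), holds(f,f), inpos(c), on(c,f), on(d,d)}
2. flip(a,a)  →  {holds(a,a), holds(b,b), holds(c,c), holds(f,d), holds(f,f), inpos(c), on(a,a), on(c,f), on(d,d)}
3. bind(a,d)  →  {holds(a,a), holds(b,b), holds(c,c), holds(f,d), holds(f,f), inpos(c), on(a,d), on(c,f), on(d,d)}
4. flip(b,f)  →  {holds(a,a), holds(b,b), holds(c,c), holds(f,d), holds(f,f), inpos(c), on(a,d), on(b,f), on(c,f), on(d,d)}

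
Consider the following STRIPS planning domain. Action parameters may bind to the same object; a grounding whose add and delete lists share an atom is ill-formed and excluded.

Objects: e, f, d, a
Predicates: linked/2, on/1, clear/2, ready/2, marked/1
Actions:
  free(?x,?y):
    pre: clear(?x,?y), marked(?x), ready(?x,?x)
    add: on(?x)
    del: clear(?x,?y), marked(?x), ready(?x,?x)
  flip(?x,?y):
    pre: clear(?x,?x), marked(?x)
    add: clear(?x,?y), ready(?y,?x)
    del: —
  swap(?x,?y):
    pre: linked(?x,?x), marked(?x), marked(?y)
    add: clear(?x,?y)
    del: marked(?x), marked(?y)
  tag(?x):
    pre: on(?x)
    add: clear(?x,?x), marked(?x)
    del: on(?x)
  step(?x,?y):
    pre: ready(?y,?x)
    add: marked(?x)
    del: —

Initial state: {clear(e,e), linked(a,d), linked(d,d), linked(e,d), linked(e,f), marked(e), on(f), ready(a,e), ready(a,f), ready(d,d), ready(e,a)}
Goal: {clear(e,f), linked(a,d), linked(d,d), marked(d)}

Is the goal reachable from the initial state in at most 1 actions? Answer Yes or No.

1. flip(e,f)  →  {clear(e,e), clear(e,f), linked(a,d), linked(d,d), linked(e,d), linked(e,f), marked(e), on(f), ready(a,e), ready(a,f), ready(d,d), ready(e,a), ready(f,e)}
2. step(d,d)  →  {clear(e,e), clear(e,f), linked(a,d), linked(d,d), linked(e,d), linked(e,f), marked(d), marked(e), on(f), ready(a,e), ready(a,f), ready(d,d), ready(e,a), ready(f,e)}
optimal plan length = 2; 2 > 1

No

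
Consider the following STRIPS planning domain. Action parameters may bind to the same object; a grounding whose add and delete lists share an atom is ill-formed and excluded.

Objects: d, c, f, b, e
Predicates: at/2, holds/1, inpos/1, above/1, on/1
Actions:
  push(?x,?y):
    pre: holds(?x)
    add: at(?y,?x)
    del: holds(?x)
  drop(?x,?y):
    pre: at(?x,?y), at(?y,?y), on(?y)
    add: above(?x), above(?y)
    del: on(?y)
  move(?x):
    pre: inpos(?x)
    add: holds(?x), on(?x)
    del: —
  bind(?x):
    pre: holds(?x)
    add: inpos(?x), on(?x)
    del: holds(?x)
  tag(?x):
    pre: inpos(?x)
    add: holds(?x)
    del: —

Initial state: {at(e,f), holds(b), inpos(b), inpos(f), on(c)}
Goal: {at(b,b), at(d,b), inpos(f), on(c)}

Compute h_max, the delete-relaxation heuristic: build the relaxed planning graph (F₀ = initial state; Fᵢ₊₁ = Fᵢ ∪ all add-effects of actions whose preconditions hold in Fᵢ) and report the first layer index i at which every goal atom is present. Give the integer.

F0 = init (5 atoms)
F1 = F0 ∪ {at(b,b), at(c,b), at(d,b), at(e,b), at(f,b), holds(f), on(b), on(f)}  (13 atoms)
goal ⊆ F1  ⇒  h_max = 1

1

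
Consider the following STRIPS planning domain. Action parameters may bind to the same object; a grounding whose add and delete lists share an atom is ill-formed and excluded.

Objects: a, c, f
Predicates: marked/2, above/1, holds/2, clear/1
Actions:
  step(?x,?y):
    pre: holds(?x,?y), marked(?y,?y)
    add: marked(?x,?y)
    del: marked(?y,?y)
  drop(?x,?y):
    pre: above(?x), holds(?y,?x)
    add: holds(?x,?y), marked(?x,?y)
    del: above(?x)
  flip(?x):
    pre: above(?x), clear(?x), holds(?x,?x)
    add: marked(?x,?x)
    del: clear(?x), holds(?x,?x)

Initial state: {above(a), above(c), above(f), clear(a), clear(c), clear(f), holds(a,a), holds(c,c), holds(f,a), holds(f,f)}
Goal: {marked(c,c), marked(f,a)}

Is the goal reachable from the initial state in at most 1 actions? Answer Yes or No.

1. drop(a,a)  →  {above(c), above(f), clear(a), clear(c), clear(f), holds(a,a), holds(c,c), holds(f,a), holds(f,f), marked(a,a)}
2. step(f,a)  →  {above(c), above(f), clear(a), clear(c), clear(f), holds(a,a), holds(c,c), holds(f,a), holds(f,f), marked(f,a)}
3. drop(c,c)  →  {above(f), clear(a), clear(c), clear(f), holds(a,a), holds(c,c), holds(f,a), holds(f,f), marked(c,c), marked(f,a)}
optimal plan length = 3; 3 > 1

No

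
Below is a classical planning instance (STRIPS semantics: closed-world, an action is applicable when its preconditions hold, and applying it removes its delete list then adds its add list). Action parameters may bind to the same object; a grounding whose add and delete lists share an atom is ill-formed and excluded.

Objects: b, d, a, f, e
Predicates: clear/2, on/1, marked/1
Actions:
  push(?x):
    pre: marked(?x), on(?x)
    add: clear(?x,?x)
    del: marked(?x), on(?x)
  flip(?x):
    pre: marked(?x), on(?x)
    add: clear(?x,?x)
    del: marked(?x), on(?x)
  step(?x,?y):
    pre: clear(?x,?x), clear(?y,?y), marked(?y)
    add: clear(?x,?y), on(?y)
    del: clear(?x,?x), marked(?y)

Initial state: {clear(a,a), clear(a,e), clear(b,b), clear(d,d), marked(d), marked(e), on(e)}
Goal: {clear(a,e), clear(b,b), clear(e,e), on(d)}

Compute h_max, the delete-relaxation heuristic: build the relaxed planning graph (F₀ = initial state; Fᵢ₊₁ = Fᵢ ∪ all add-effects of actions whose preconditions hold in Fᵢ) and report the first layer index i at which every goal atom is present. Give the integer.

F0 = init (7 atoms)
F1 = F0 ∪ {clear(a,d), clear(b,d), clear(e,e), on(d)}  (11 atoms)
goal ⊆ F1  ⇒  h_max = 1

1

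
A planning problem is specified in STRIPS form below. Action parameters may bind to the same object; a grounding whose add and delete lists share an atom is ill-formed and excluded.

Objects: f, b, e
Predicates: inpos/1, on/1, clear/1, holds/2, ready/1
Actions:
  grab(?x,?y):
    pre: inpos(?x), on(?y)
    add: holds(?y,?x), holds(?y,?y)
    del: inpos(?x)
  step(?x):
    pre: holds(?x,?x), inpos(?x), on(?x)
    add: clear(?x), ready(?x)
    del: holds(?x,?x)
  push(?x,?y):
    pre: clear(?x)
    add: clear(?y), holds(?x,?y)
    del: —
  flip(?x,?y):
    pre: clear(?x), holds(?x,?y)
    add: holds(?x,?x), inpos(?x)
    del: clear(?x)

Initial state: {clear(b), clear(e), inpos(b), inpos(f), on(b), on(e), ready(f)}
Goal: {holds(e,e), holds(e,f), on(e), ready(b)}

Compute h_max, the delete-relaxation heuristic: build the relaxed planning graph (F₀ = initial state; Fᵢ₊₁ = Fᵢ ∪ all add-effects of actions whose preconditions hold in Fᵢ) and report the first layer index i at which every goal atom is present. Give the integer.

F0 = init (7 atoms)
F1 = F0 ∪ {clear(f), holds(b,b), holds(b,e), holds(b,f), holds(e,b), holds(e,e), holds(e,f)}  (14 atoms)
F2 = F1 ∪ {holds(f,b), holds(f,e), holds(f,f), inpos(e), ready(b)}  (19 atoms)
goal ⊆ F2  ⇒  h_max = 2

2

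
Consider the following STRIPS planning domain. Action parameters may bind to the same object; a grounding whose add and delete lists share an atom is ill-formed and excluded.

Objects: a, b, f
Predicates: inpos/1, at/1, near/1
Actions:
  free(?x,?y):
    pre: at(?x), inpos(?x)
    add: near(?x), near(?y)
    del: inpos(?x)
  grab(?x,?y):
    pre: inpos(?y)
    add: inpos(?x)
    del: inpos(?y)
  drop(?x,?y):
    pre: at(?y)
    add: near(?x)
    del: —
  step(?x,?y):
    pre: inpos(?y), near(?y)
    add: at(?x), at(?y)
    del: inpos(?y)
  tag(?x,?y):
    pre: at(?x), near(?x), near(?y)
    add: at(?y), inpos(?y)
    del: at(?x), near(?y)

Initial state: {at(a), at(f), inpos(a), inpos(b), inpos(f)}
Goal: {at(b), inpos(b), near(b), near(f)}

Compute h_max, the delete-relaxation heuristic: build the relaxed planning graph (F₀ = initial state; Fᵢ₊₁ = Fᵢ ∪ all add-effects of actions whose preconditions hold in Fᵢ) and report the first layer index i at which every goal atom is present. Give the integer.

2

F0 = init (5 atoms)
F1 = F0 ∪ {near(a), near(b), near(f)}  (8 atoms)
F2 = F1 ∪ {at(b)}  (9 atoms)
goal ⊆ F2  ⇒  h_max = 2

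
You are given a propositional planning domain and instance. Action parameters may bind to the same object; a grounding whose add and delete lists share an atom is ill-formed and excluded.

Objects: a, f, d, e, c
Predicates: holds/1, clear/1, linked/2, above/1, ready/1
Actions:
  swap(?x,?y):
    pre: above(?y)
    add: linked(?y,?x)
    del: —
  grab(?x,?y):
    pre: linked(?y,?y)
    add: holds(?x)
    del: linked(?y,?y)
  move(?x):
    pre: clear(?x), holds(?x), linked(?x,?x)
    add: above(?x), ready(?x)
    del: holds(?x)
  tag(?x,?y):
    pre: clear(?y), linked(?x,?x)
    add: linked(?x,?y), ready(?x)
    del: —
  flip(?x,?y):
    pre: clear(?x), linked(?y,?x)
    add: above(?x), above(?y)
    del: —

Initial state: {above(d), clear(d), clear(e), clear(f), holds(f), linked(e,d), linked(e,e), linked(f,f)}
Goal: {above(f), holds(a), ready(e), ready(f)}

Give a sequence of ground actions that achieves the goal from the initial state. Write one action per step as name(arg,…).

move(f); grab(a,f); tag(e,f)

1. move(f)  →  {above(d), above(f), clear(d), clear(e), clear(f), linked(e,d), linked(e,e), linked(f,f), ready(f)}
2. grab(a,f)  →  {above(d), above(f), clear(d), clear(e), clear(f), holds(a), linked(e,d), linked(e,e), ready(f)}
3. tag(e,f)  →  {above(d), above(f), clear(d), clear(e), clear(f), holds(a), linked(e,d), linked(e,e), linked(e,f), ready(e), ready(f)}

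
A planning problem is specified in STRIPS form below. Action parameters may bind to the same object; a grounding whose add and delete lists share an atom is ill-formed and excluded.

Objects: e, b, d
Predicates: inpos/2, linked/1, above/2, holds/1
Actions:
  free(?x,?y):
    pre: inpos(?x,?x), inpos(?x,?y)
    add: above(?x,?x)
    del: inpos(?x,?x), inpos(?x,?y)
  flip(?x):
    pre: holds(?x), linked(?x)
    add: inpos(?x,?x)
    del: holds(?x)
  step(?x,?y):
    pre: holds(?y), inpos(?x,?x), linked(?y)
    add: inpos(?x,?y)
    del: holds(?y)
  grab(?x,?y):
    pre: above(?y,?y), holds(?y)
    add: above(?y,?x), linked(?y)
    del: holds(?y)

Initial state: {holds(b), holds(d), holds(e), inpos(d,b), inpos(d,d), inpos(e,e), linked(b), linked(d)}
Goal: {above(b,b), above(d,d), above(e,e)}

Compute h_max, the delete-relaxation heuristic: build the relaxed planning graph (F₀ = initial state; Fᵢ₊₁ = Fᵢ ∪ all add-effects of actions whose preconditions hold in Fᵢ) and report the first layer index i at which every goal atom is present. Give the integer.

F0 = init (8 atoms)
F1 = F0 ∪ {above(d,d), above(e,e), inpos(b,b), inpos(e,b), inpos(e,d)}  (13 atoms)
F2 = F1 ∪ {above(b,b), above(d,b), above(d,e), above(e,b), above(e,d), inpos(b,d), linked(e)}  (20 atoms)
goal ⊆ F2  ⇒  h_max = 2

2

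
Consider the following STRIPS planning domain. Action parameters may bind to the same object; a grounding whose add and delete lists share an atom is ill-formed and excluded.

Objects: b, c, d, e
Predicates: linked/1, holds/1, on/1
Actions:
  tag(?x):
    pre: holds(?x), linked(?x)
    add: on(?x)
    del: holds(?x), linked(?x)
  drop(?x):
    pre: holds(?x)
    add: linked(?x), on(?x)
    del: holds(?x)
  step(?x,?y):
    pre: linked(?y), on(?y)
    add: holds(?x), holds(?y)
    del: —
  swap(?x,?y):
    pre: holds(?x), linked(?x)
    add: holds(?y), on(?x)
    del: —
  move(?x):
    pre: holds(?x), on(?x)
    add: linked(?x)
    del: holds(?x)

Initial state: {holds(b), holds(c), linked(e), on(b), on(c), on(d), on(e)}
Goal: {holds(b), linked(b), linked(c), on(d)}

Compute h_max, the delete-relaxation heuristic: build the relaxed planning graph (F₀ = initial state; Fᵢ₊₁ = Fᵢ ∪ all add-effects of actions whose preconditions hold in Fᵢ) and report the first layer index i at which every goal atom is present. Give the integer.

F0 = init (7 atoms)
F1 = F0 ∪ {holds(d), holds(e), linked(b), linked(c)}  (11 atoms)
goal ⊆ F1  ⇒  h_max = 1

1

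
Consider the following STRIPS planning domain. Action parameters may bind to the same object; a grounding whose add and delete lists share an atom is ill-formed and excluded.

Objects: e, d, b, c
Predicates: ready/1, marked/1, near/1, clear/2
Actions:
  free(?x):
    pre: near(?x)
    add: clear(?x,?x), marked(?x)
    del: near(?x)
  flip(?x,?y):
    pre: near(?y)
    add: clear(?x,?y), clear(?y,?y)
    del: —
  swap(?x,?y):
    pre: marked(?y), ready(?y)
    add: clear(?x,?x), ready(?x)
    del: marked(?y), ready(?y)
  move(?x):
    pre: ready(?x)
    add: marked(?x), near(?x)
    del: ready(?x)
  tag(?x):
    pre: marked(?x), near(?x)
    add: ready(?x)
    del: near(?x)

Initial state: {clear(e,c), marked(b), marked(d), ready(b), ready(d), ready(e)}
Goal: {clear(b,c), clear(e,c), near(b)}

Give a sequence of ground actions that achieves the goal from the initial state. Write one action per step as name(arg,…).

swap(c,d); move(b); move(c); flip(b,c)

1. swap(c,d)  →  {clear(c,c), clear(e,c), marked(b), ready(b), ready(c), ready(e)}
2. move(b)  →  {clear(c,c), clear(e,c), marked(b), near(b), ready(c), ready(e)}
3. move(c)  →  {clear(c,c), clear(e,c), marked(b), marked(c), near(b), near(c), ready(e)}
4. flip(b,c)  →  {clear(b,c), clear(c,c), clear(e,c), marked(b), marked(c), near(b), near(c), ready(e)}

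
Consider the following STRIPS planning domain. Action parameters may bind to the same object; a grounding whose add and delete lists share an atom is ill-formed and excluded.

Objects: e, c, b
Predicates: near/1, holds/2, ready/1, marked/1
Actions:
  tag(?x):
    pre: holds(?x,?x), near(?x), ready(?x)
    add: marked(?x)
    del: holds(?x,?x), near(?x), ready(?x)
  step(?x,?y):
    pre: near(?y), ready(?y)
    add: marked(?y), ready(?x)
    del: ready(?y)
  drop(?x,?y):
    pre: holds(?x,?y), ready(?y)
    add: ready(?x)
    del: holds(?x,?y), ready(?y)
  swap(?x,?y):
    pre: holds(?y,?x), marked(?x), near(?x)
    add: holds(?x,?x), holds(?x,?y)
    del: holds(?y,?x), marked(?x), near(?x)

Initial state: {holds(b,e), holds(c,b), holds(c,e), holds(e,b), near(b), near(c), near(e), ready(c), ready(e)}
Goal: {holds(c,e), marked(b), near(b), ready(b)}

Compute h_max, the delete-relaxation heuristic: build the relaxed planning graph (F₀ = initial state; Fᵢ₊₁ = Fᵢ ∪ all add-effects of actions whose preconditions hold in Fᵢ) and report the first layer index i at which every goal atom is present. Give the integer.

F0 = init (9 atoms)
F1 = F0 ∪ {marked(c), marked(e), ready(b)}  (12 atoms)
F2 = F1 ∪ {holds(e,c), holds(e,e), marked(b)}  (15 atoms)
goal ⊆ F2  ⇒  h_max = 2

2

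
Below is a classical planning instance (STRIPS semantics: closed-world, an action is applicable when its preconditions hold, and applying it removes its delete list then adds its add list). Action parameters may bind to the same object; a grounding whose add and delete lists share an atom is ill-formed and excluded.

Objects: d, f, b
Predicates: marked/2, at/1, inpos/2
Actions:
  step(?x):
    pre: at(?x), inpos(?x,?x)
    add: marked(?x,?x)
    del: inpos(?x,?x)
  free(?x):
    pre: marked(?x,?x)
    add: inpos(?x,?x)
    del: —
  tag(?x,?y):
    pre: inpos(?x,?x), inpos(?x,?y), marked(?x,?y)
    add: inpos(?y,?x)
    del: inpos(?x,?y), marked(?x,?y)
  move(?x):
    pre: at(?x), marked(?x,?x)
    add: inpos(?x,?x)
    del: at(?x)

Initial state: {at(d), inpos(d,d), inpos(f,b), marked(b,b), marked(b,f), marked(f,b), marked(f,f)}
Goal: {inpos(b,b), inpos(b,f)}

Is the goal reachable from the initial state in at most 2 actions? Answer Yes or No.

No

1. free(f)  →  {at(d), inpos(d,d), inpos(f,b), inpos(f,f), marked(b,b), marked(b,f), marked(f,b), marked(f,f)}
2. free(b)  →  {at(d), inpos(b,b), inpos(d,d), inpos(f,b), inpos(f,f), marked(b,b), marked(b,f), marked(f,b), marked(f,f)}
3. tag(f,b)  →  {at(d), inpos(b,b), inpos(b,f), inpos(d,d), inpos(f,f), marked(b,b), marked(b,f), marked(f,f)}
optimal plan length = 3; 3 > 2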